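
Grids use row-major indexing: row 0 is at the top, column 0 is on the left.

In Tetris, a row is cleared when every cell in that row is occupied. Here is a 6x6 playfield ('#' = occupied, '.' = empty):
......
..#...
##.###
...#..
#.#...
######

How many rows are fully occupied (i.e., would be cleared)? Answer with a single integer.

Check each row:
  row 0: 6 empty cells -> not full
  row 1: 5 empty cells -> not full
  row 2: 1 empty cell -> not full
  row 3: 5 empty cells -> not full
  row 4: 4 empty cells -> not full
  row 5: 0 empty cells -> FULL (clear)
Total rows cleared: 1

Answer: 1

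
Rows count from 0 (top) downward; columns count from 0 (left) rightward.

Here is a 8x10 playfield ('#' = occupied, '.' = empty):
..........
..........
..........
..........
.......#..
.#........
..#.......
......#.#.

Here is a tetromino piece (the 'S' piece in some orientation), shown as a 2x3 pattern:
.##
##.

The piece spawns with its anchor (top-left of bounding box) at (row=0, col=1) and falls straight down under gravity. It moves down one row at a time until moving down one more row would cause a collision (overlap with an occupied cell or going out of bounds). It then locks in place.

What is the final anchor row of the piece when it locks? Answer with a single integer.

Spawn at (row=0, col=1). Try each row:
  row 0: fits
  row 1: fits
  row 2: fits
  row 3: fits
  row 4: blocked -> lock at row 3

Answer: 3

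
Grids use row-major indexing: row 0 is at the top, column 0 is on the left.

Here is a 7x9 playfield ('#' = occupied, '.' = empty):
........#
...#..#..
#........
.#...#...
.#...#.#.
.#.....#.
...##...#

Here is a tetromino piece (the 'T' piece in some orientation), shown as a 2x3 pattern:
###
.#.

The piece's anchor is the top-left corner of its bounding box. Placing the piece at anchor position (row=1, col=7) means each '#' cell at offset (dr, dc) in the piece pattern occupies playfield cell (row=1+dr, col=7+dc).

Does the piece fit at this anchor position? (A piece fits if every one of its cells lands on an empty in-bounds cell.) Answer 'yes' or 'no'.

Answer: no

Derivation:
Check each piece cell at anchor (1, 7):
  offset (0,0) -> (1,7): empty -> OK
  offset (0,1) -> (1,8): empty -> OK
  offset (0,2) -> (1,9): out of bounds -> FAIL
  offset (1,1) -> (2,8): empty -> OK
All cells valid: no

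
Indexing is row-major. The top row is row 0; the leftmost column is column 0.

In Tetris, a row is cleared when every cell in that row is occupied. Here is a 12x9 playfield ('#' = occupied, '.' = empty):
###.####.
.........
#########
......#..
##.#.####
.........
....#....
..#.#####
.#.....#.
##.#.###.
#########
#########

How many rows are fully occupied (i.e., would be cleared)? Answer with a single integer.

Check each row:
  row 0: 2 empty cells -> not full
  row 1: 9 empty cells -> not full
  row 2: 0 empty cells -> FULL (clear)
  row 3: 8 empty cells -> not full
  row 4: 2 empty cells -> not full
  row 5: 9 empty cells -> not full
  row 6: 8 empty cells -> not full
  row 7: 3 empty cells -> not full
  row 8: 7 empty cells -> not full
  row 9: 3 empty cells -> not full
  row 10: 0 empty cells -> FULL (clear)
  row 11: 0 empty cells -> FULL (clear)
Total rows cleared: 3

Answer: 3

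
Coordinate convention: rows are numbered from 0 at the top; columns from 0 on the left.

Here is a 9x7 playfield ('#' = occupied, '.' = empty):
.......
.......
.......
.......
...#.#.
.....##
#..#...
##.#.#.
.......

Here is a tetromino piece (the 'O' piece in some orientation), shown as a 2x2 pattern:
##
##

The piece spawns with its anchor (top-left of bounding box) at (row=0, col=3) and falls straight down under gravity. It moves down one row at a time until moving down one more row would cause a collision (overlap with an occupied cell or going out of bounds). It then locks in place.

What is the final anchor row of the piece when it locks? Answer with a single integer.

Spawn at (row=0, col=3). Try each row:
  row 0: fits
  row 1: fits
  row 2: fits
  row 3: blocked -> lock at row 2

Answer: 2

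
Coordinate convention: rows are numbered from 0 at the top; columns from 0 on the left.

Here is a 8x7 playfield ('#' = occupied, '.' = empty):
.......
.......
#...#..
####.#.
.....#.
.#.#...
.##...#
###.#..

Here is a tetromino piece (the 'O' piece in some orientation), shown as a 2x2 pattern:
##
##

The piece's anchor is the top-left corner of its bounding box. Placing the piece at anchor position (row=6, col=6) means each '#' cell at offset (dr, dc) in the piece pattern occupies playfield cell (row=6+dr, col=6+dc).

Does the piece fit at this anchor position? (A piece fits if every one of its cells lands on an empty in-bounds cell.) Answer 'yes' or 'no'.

Check each piece cell at anchor (6, 6):
  offset (0,0) -> (6,6): occupied ('#') -> FAIL
  offset (0,1) -> (6,7): out of bounds -> FAIL
  offset (1,0) -> (7,6): empty -> OK
  offset (1,1) -> (7,7): out of bounds -> FAIL
All cells valid: no

Answer: no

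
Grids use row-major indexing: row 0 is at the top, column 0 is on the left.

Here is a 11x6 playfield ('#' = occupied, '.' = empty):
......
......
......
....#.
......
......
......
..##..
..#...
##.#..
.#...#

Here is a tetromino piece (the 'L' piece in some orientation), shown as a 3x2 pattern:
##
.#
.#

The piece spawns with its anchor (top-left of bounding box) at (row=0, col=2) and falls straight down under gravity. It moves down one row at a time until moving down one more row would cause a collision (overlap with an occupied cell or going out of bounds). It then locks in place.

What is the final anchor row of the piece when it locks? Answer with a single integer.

Answer: 4

Derivation:
Spawn at (row=0, col=2). Try each row:
  row 0: fits
  row 1: fits
  row 2: fits
  row 3: fits
  row 4: fits
  row 5: blocked -> lock at row 4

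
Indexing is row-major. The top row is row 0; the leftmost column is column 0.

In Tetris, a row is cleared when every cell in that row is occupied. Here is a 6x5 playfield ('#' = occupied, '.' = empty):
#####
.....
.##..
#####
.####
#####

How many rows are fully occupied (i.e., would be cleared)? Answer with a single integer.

Answer: 3

Derivation:
Check each row:
  row 0: 0 empty cells -> FULL (clear)
  row 1: 5 empty cells -> not full
  row 2: 3 empty cells -> not full
  row 3: 0 empty cells -> FULL (clear)
  row 4: 1 empty cell -> not full
  row 5: 0 empty cells -> FULL (clear)
Total rows cleared: 3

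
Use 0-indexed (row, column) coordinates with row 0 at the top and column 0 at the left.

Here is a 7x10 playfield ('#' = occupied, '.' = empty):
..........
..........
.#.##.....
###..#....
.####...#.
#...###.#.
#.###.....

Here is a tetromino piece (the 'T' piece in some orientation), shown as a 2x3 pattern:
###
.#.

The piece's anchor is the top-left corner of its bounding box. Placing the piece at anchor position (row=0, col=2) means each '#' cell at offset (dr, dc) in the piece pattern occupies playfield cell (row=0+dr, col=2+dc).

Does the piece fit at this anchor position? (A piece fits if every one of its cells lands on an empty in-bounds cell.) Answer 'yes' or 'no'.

Check each piece cell at anchor (0, 2):
  offset (0,0) -> (0,2): empty -> OK
  offset (0,1) -> (0,3): empty -> OK
  offset (0,2) -> (0,4): empty -> OK
  offset (1,1) -> (1,3): empty -> OK
All cells valid: yes

Answer: yes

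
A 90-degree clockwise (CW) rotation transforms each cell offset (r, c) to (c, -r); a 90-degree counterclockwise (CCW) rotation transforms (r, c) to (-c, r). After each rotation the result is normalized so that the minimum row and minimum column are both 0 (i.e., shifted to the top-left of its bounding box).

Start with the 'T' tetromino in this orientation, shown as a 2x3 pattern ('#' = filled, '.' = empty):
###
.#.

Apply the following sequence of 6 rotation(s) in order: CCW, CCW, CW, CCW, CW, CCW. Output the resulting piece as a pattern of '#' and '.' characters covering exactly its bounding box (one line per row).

Start:
###
.#.
After rotation 1 (CCW):
#.
##
#.
After rotation 2 (CCW):
.#.
###
After rotation 3 (CW):
#.
##
#.
After rotation 4 (CCW):
.#.
###
After rotation 5 (CW):
#.
##
#.
After rotation 6 (CCW):
.#.
###

Answer: .#.
###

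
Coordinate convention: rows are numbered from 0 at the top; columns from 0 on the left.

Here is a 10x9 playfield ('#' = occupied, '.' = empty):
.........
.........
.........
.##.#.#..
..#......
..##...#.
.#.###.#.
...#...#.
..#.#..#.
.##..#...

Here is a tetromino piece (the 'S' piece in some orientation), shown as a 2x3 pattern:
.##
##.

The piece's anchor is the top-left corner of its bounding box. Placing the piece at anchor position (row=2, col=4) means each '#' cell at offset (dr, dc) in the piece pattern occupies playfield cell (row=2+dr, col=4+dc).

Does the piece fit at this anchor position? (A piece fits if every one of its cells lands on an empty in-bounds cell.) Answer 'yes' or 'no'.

Answer: no

Derivation:
Check each piece cell at anchor (2, 4):
  offset (0,1) -> (2,5): empty -> OK
  offset (0,2) -> (2,6): empty -> OK
  offset (1,0) -> (3,4): occupied ('#') -> FAIL
  offset (1,1) -> (3,5): empty -> OK
All cells valid: no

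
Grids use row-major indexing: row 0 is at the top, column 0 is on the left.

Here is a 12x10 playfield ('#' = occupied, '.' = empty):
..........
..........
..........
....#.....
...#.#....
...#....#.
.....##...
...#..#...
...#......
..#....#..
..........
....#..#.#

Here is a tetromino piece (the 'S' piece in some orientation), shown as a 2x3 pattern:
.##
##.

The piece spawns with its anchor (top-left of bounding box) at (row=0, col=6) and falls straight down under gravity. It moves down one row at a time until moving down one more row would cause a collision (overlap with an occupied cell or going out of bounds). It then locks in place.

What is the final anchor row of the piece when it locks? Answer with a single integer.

Spawn at (row=0, col=6). Try each row:
  row 0: fits
  row 1: fits
  row 2: fits
  row 3: fits
  row 4: fits
  row 5: blocked -> lock at row 4

Answer: 4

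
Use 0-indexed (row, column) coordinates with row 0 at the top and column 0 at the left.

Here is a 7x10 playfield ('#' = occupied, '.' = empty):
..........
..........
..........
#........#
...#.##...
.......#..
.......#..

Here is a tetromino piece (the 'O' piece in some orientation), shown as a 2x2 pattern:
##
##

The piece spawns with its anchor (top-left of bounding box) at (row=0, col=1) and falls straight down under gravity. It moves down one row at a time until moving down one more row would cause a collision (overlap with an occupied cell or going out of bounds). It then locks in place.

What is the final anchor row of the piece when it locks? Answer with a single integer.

Answer: 5

Derivation:
Spawn at (row=0, col=1). Try each row:
  row 0: fits
  row 1: fits
  row 2: fits
  row 3: fits
  row 4: fits
  row 5: fits
  row 6: blocked -> lock at row 5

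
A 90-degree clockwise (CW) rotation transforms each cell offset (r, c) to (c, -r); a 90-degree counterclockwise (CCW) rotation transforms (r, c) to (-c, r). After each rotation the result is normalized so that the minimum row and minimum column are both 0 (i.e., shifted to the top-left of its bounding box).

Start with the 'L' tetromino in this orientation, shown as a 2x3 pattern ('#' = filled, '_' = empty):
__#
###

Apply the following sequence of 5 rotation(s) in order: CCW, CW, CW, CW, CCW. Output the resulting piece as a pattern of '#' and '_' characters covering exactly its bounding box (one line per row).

Answer: #_
#_
##

Derivation:
Start:
__#
###
After rotation 1 (CCW):
##
_#
_#
After rotation 2 (CW):
__#
###
After rotation 3 (CW):
#_
#_
##
After rotation 4 (CW):
###
#__
After rotation 5 (CCW):
#_
#_
##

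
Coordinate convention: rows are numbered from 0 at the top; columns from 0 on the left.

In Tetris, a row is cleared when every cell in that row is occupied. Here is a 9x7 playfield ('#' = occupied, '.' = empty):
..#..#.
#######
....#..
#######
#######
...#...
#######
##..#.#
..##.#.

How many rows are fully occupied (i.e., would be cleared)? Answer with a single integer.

Answer: 4

Derivation:
Check each row:
  row 0: 5 empty cells -> not full
  row 1: 0 empty cells -> FULL (clear)
  row 2: 6 empty cells -> not full
  row 3: 0 empty cells -> FULL (clear)
  row 4: 0 empty cells -> FULL (clear)
  row 5: 6 empty cells -> not full
  row 6: 0 empty cells -> FULL (clear)
  row 7: 3 empty cells -> not full
  row 8: 4 empty cells -> not full
Total rows cleared: 4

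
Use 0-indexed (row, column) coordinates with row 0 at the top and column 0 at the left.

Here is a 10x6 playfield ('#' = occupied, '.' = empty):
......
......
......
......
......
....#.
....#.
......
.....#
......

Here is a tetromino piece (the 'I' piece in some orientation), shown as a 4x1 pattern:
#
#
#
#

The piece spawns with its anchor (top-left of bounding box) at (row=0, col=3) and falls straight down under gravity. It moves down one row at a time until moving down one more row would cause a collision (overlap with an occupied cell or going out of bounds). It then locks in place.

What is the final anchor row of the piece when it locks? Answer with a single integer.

Spawn at (row=0, col=3). Try each row:
  row 0: fits
  row 1: fits
  row 2: fits
  row 3: fits
  row 4: fits
  row 5: fits
  row 6: fits
  row 7: blocked -> lock at row 6

Answer: 6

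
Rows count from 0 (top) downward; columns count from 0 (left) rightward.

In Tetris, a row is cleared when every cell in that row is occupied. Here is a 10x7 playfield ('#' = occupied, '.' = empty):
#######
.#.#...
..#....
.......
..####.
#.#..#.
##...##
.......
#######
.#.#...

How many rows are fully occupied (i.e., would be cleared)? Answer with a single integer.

Answer: 2

Derivation:
Check each row:
  row 0: 0 empty cells -> FULL (clear)
  row 1: 5 empty cells -> not full
  row 2: 6 empty cells -> not full
  row 3: 7 empty cells -> not full
  row 4: 3 empty cells -> not full
  row 5: 4 empty cells -> not full
  row 6: 3 empty cells -> not full
  row 7: 7 empty cells -> not full
  row 8: 0 empty cells -> FULL (clear)
  row 9: 5 empty cells -> not full
Total rows cleared: 2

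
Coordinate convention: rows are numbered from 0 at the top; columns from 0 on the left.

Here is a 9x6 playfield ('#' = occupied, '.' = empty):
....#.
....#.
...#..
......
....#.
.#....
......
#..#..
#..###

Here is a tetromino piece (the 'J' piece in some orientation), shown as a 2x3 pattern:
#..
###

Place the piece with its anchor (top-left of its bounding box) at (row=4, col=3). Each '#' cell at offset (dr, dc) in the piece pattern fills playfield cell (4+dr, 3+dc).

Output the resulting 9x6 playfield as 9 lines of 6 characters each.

Fill (4+0,3+0) = (4,3)
Fill (4+1,3+0) = (5,3)
Fill (4+1,3+1) = (5,4)
Fill (4+1,3+2) = (5,5)

Answer: ....#.
....#.
...#..
......
...##.
.#.###
......
#..#..
#..###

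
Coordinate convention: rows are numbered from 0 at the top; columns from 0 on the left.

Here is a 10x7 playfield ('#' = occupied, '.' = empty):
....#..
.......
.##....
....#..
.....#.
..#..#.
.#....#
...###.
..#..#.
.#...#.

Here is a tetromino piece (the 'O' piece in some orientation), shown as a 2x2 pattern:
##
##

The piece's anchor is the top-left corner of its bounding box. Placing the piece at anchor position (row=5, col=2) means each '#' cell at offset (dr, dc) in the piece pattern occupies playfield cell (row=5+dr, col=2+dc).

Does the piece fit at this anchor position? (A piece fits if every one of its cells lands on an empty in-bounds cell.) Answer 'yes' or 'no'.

Answer: no

Derivation:
Check each piece cell at anchor (5, 2):
  offset (0,0) -> (5,2): occupied ('#') -> FAIL
  offset (0,1) -> (5,3): empty -> OK
  offset (1,0) -> (6,2): empty -> OK
  offset (1,1) -> (6,3): empty -> OK
All cells valid: no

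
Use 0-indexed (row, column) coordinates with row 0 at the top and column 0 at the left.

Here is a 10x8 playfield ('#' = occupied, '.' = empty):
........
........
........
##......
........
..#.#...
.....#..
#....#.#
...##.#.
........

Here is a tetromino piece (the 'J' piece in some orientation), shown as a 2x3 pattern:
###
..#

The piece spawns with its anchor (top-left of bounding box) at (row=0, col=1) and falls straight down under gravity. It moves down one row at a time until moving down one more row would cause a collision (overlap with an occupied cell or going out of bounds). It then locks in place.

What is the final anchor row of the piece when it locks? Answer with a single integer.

Spawn at (row=0, col=1). Try each row:
  row 0: fits
  row 1: fits
  row 2: fits
  row 3: blocked -> lock at row 2

Answer: 2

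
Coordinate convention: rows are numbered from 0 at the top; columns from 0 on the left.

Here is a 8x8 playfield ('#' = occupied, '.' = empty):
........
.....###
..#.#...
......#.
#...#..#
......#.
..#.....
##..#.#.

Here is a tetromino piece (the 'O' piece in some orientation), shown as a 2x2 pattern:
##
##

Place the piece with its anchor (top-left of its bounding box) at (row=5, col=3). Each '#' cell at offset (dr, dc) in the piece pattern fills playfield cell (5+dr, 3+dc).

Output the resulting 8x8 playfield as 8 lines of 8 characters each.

Answer: ........
.....###
..#.#...
......#.
#...#..#
...##.#.
..###...
##..#.#.

Derivation:
Fill (5+0,3+0) = (5,3)
Fill (5+0,3+1) = (5,4)
Fill (5+1,3+0) = (6,3)
Fill (5+1,3+1) = (6,4)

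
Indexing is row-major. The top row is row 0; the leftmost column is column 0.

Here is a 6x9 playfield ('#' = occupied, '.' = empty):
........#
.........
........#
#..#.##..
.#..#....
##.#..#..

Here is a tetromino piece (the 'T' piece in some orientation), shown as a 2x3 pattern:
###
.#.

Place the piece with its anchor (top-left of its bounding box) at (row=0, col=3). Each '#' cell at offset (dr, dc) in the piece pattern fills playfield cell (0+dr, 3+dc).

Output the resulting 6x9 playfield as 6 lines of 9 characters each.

Fill (0+0,3+0) = (0,3)
Fill (0+0,3+1) = (0,4)
Fill (0+0,3+2) = (0,5)
Fill (0+1,3+1) = (1,4)

Answer: ...###..#
....#....
........#
#..#.##..
.#..#....
##.#..#..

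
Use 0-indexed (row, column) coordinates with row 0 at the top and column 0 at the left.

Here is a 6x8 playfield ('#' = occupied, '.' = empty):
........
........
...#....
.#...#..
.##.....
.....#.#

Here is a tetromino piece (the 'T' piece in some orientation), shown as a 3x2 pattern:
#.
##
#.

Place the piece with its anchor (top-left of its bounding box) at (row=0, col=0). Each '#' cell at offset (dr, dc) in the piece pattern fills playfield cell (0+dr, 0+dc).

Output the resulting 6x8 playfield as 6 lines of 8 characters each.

Fill (0+0,0+0) = (0,0)
Fill (0+1,0+0) = (1,0)
Fill (0+1,0+1) = (1,1)
Fill (0+2,0+0) = (2,0)

Answer: #.......
##......
#..#....
.#...#..
.##.....
.....#.#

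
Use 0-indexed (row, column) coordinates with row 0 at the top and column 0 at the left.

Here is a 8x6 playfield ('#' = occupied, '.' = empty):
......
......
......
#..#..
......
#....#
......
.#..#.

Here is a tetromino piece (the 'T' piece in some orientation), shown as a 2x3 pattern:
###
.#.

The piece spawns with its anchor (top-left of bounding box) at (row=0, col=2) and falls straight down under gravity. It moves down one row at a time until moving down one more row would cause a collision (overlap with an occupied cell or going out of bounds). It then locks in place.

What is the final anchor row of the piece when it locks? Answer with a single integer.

Spawn at (row=0, col=2). Try each row:
  row 0: fits
  row 1: fits
  row 2: blocked -> lock at row 1

Answer: 1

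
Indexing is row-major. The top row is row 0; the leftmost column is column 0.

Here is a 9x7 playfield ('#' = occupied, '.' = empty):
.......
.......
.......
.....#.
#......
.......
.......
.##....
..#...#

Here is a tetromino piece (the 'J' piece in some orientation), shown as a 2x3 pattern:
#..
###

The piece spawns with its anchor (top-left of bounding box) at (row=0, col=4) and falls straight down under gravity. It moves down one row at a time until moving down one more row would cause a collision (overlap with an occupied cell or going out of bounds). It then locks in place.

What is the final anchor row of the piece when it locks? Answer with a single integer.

Spawn at (row=0, col=4). Try each row:
  row 0: fits
  row 1: fits
  row 2: blocked -> lock at row 1

Answer: 1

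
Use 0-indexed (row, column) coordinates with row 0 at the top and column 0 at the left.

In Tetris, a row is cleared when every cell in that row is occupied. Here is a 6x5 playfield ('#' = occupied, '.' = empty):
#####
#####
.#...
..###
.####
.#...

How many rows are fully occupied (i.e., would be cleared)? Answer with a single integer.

Answer: 2

Derivation:
Check each row:
  row 0: 0 empty cells -> FULL (clear)
  row 1: 0 empty cells -> FULL (clear)
  row 2: 4 empty cells -> not full
  row 3: 2 empty cells -> not full
  row 4: 1 empty cell -> not full
  row 5: 4 empty cells -> not full
Total rows cleared: 2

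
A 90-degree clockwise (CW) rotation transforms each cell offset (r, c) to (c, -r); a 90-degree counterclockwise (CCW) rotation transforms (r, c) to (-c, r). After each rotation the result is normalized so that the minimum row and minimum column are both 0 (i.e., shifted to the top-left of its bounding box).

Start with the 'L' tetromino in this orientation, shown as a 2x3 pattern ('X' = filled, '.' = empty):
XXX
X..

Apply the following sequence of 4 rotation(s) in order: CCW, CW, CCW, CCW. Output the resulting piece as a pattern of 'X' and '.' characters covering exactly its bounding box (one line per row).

Answer: ..X
XXX

Derivation:
Start:
XXX
X..
After rotation 1 (CCW):
X.
X.
XX
After rotation 2 (CW):
XXX
X..
After rotation 3 (CCW):
X.
X.
XX
After rotation 4 (CCW):
..X
XXX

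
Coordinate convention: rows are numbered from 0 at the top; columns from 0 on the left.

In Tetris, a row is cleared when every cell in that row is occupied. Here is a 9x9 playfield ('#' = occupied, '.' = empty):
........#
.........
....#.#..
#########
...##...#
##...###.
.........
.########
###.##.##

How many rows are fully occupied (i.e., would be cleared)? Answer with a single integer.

Check each row:
  row 0: 8 empty cells -> not full
  row 1: 9 empty cells -> not full
  row 2: 7 empty cells -> not full
  row 3: 0 empty cells -> FULL (clear)
  row 4: 6 empty cells -> not full
  row 5: 4 empty cells -> not full
  row 6: 9 empty cells -> not full
  row 7: 1 empty cell -> not full
  row 8: 2 empty cells -> not full
Total rows cleared: 1

Answer: 1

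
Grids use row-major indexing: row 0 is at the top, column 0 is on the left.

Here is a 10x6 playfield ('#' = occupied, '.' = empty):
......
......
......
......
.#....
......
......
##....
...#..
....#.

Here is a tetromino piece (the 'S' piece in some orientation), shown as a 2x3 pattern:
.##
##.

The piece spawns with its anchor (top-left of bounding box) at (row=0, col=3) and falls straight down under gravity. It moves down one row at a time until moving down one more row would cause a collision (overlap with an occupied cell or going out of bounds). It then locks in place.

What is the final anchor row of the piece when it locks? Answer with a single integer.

Spawn at (row=0, col=3). Try each row:
  row 0: fits
  row 1: fits
  row 2: fits
  row 3: fits
  row 4: fits
  row 5: fits
  row 6: fits
  row 7: blocked -> lock at row 6

Answer: 6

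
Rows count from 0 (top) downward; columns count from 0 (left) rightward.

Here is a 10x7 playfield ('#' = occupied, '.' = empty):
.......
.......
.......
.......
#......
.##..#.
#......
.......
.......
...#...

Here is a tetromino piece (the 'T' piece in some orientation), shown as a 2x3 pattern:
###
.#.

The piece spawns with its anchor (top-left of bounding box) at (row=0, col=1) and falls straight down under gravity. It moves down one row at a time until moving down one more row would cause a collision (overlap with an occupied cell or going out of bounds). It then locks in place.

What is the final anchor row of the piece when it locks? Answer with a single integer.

Answer: 3

Derivation:
Spawn at (row=0, col=1). Try each row:
  row 0: fits
  row 1: fits
  row 2: fits
  row 3: fits
  row 4: blocked -> lock at row 3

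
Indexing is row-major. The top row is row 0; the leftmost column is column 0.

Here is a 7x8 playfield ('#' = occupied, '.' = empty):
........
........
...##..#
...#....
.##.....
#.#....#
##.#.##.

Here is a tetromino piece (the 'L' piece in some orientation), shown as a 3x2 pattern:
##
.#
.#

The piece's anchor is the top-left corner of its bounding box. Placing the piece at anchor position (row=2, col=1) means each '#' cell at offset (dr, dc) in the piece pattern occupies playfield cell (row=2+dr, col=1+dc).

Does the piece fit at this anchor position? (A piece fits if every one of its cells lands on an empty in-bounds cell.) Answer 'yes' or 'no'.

Check each piece cell at anchor (2, 1):
  offset (0,0) -> (2,1): empty -> OK
  offset (0,1) -> (2,2): empty -> OK
  offset (1,1) -> (3,2): empty -> OK
  offset (2,1) -> (4,2): occupied ('#') -> FAIL
All cells valid: no

Answer: no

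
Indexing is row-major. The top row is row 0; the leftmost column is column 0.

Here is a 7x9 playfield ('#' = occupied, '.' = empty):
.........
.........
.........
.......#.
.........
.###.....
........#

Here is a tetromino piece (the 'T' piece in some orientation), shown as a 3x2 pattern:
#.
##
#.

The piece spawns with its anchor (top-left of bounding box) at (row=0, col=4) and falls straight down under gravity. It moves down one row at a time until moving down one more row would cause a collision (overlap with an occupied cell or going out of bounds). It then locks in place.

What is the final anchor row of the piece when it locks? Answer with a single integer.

Spawn at (row=0, col=4). Try each row:
  row 0: fits
  row 1: fits
  row 2: fits
  row 3: fits
  row 4: fits
  row 5: blocked -> lock at row 4

Answer: 4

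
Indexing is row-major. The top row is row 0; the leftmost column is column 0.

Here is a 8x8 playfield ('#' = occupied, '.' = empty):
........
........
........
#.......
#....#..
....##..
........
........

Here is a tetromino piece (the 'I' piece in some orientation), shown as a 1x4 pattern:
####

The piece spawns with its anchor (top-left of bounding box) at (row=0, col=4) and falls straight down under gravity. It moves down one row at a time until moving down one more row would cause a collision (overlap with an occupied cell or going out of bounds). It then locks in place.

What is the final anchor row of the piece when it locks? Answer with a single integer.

Answer: 3

Derivation:
Spawn at (row=0, col=4). Try each row:
  row 0: fits
  row 1: fits
  row 2: fits
  row 3: fits
  row 4: blocked -> lock at row 3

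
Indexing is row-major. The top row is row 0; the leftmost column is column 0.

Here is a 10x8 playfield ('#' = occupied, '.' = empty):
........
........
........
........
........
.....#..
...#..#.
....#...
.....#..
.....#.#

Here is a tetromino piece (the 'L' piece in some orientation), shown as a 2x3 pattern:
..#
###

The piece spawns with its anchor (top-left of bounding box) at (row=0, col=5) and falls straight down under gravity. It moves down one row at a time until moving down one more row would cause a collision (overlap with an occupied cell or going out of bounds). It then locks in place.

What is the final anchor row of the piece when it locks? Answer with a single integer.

Spawn at (row=0, col=5). Try each row:
  row 0: fits
  row 1: fits
  row 2: fits
  row 3: fits
  row 4: blocked -> lock at row 3

Answer: 3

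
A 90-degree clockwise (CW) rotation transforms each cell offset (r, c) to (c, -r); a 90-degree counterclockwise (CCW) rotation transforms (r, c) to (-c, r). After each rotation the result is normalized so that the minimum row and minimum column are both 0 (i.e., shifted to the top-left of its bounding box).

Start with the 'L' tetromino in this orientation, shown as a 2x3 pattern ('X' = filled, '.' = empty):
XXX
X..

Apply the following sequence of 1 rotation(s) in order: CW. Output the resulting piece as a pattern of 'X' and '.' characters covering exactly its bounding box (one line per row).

Answer: XX
.X
.X

Derivation:
Start:
XXX
X..
After rotation 1 (CW):
XX
.X
.X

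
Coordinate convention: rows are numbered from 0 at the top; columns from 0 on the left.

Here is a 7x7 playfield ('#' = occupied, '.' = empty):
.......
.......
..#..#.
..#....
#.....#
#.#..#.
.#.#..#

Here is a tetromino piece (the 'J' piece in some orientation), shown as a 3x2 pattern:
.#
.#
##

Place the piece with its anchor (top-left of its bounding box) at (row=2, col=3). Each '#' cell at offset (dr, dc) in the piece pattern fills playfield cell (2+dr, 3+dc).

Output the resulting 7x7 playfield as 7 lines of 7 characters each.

Fill (2+0,3+1) = (2,4)
Fill (2+1,3+1) = (3,4)
Fill (2+2,3+0) = (4,3)
Fill (2+2,3+1) = (4,4)

Answer: .......
.......
..#.##.
..#.#..
#..##.#
#.#..#.
.#.#..#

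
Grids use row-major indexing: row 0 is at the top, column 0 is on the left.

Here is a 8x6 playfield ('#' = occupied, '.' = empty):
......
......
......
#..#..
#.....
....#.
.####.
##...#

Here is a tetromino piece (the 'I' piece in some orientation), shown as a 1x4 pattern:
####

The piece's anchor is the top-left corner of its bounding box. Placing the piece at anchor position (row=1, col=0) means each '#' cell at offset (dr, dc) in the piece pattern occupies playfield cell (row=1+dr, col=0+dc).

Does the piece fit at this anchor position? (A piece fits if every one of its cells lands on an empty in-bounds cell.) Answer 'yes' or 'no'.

Answer: yes

Derivation:
Check each piece cell at anchor (1, 0):
  offset (0,0) -> (1,0): empty -> OK
  offset (0,1) -> (1,1): empty -> OK
  offset (0,2) -> (1,2): empty -> OK
  offset (0,3) -> (1,3): empty -> OK
All cells valid: yes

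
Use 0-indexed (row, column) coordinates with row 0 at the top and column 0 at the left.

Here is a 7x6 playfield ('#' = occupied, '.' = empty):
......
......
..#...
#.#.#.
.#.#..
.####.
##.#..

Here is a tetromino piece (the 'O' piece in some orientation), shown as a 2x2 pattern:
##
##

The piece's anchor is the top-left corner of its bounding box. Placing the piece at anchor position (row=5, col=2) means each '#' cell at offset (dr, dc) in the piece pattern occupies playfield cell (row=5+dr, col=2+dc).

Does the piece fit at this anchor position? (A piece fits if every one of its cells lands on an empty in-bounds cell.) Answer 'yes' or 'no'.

Answer: no

Derivation:
Check each piece cell at anchor (5, 2):
  offset (0,0) -> (5,2): occupied ('#') -> FAIL
  offset (0,1) -> (5,3): occupied ('#') -> FAIL
  offset (1,0) -> (6,2): empty -> OK
  offset (1,1) -> (6,3): occupied ('#') -> FAIL
All cells valid: no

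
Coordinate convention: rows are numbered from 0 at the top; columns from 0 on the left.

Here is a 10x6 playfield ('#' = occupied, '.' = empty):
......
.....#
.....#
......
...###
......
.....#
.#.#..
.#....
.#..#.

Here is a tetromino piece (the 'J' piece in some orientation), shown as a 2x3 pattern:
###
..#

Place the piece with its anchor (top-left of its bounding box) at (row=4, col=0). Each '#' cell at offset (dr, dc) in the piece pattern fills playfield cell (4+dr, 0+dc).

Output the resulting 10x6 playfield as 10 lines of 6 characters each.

Answer: ......
.....#
.....#
......
######
..#...
.....#
.#.#..
.#....
.#..#.

Derivation:
Fill (4+0,0+0) = (4,0)
Fill (4+0,0+1) = (4,1)
Fill (4+0,0+2) = (4,2)
Fill (4+1,0+2) = (5,2)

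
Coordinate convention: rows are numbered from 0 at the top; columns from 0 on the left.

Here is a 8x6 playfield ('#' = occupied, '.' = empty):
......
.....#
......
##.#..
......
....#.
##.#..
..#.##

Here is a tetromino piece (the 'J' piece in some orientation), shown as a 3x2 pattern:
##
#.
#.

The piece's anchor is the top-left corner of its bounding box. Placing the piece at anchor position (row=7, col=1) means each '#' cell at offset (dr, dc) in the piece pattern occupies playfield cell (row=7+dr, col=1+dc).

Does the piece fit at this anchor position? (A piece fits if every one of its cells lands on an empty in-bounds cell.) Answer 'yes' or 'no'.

Check each piece cell at anchor (7, 1):
  offset (0,0) -> (7,1): empty -> OK
  offset (0,1) -> (7,2): occupied ('#') -> FAIL
  offset (1,0) -> (8,1): out of bounds -> FAIL
  offset (2,0) -> (9,1): out of bounds -> FAIL
All cells valid: no

Answer: no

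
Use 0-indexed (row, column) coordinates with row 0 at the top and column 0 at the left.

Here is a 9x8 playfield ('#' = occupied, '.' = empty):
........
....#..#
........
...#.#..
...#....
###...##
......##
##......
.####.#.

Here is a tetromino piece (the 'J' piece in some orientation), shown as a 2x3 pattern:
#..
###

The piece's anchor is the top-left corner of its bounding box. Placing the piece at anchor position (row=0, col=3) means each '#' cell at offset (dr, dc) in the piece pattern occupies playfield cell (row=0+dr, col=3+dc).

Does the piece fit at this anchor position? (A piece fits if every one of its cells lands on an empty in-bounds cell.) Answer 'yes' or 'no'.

Check each piece cell at anchor (0, 3):
  offset (0,0) -> (0,3): empty -> OK
  offset (1,0) -> (1,3): empty -> OK
  offset (1,1) -> (1,4): occupied ('#') -> FAIL
  offset (1,2) -> (1,5): empty -> OK
All cells valid: no

Answer: no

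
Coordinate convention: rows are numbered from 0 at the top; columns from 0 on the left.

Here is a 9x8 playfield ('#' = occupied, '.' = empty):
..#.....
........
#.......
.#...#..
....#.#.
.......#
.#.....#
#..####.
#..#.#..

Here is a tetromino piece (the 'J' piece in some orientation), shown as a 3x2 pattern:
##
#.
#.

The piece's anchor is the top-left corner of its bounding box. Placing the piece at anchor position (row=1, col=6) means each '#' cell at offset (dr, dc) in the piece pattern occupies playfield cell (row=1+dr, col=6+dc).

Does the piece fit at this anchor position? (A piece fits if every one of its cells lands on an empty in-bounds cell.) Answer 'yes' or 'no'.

Answer: yes

Derivation:
Check each piece cell at anchor (1, 6):
  offset (0,0) -> (1,6): empty -> OK
  offset (0,1) -> (1,7): empty -> OK
  offset (1,0) -> (2,6): empty -> OK
  offset (2,0) -> (3,6): empty -> OK
All cells valid: yes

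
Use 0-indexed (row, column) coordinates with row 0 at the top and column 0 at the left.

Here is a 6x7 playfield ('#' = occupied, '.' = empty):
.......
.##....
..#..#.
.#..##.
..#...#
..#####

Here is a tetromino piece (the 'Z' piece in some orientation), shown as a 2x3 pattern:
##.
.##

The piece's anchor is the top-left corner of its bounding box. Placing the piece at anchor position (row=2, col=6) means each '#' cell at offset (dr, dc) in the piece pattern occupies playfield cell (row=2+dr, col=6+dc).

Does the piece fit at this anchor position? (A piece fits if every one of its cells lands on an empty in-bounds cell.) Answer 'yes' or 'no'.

Check each piece cell at anchor (2, 6):
  offset (0,0) -> (2,6): empty -> OK
  offset (0,1) -> (2,7): out of bounds -> FAIL
  offset (1,1) -> (3,7): out of bounds -> FAIL
  offset (1,2) -> (3,8): out of bounds -> FAIL
All cells valid: no

Answer: no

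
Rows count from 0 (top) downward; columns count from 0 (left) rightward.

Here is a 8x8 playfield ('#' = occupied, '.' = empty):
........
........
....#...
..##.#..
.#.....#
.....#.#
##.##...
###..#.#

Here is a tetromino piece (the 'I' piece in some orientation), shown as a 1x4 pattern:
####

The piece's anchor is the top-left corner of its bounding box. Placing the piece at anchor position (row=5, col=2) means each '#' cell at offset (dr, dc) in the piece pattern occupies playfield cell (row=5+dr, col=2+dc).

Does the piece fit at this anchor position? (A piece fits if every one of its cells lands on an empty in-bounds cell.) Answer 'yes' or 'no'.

Check each piece cell at anchor (5, 2):
  offset (0,0) -> (5,2): empty -> OK
  offset (0,1) -> (5,3): empty -> OK
  offset (0,2) -> (5,4): empty -> OK
  offset (0,3) -> (5,5): occupied ('#') -> FAIL
All cells valid: no

Answer: no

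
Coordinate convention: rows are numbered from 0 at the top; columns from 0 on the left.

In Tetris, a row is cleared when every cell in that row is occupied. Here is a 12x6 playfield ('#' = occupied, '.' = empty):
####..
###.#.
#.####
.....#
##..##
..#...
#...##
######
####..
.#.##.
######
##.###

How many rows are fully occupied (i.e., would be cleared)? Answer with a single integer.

Check each row:
  row 0: 2 empty cells -> not full
  row 1: 2 empty cells -> not full
  row 2: 1 empty cell -> not full
  row 3: 5 empty cells -> not full
  row 4: 2 empty cells -> not full
  row 5: 5 empty cells -> not full
  row 6: 3 empty cells -> not full
  row 7: 0 empty cells -> FULL (clear)
  row 8: 2 empty cells -> not full
  row 9: 3 empty cells -> not full
  row 10: 0 empty cells -> FULL (clear)
  row 11: 1 empty cell -> not full
Total rows cleared: 2

Answer: 2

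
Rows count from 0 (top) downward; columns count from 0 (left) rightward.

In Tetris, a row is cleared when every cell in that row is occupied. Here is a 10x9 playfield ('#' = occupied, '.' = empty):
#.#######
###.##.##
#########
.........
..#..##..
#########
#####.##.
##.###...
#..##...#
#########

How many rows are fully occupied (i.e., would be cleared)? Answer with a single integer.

Answer: 3

Derivation:
Check each row:
  row 0: 1 empty cell -> not full
  row 1: 2 empty cells -> not full
  row 2: 0 empty cells -> FULL (clear)
  row 3: 9 empty cells -> not full
  row 4: 6 empty cells -> not full
  row 5: 0 empty cells -> FULL (clear)
  row 6: 2 empty cells -> not full
  row 7: 4 empty cells -> not full
  row 8: 5 empty cells -> not full
  row 9: 0 empty cells -> FULL (clear)
Total rows cleared: 3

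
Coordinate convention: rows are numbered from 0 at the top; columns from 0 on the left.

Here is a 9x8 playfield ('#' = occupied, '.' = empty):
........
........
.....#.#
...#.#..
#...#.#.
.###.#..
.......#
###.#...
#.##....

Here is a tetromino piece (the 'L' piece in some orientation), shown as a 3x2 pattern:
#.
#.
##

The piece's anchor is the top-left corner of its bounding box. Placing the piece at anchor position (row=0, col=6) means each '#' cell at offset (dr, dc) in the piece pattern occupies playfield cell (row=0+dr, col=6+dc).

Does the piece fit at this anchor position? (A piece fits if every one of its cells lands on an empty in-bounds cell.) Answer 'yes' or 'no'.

Answer: no

Derivation:
Check each piece cell at anchor (0, 6):
  offset (0,0) -> (0,6): empty -> OK
  offset (1,0) -> (1,6): empty -> OK
  offset (2,0) -> (2,6): empty -> OK
  offset (2,1) -> (2,7): occupied ('#') -> FAIL
All cells valid: no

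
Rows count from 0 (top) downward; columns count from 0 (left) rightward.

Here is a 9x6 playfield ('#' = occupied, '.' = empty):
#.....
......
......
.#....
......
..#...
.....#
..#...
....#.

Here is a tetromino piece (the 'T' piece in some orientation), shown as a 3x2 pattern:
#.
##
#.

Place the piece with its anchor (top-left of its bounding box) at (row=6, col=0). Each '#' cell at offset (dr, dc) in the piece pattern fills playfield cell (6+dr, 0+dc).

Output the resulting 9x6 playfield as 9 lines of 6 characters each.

Answer: #.....
......
......
.#....
......
..#...
#....#
###...
#...#.

Derivation:
Fill (6+0,0+0) = (6,0)
Fill (6+1,0+0) = (7,0)
Fill (6+1,0+1) = (7,1)
Fill (6+2,0+0) = (8,0)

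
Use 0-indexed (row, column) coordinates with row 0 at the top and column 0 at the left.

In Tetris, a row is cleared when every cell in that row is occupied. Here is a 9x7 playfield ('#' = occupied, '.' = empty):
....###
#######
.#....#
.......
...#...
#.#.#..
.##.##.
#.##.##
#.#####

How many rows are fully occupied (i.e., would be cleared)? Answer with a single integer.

Answer: 1

Derivation:
Check each row:
  row 0: 4 empty cells -> not full
  row 1: 0 empty cells -> FULL (clear)
  row 2: 5 empty cells -> not full
  row 3: 7 empty cells -> not full
  row 4: 6 empty cells -> not full
  row 5: 4 empty cells -> not full
  row 6: 3 empty cells -> not full
  row 7: 2 empty cells -> not full
  row 8: 1 empty cell -> not full
Total rows cleared: 1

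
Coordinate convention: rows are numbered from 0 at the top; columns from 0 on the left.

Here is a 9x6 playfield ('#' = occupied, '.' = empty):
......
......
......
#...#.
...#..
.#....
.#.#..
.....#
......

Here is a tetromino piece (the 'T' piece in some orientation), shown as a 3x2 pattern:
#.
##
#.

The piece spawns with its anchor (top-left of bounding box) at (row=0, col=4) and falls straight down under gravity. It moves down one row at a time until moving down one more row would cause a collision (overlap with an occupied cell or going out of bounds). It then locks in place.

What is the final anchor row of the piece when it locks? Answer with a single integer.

Spawn at (row=0, col=4). Try each row:
  row 0: fits
  row 1: blocked -> lock at row 0

Answer: 0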